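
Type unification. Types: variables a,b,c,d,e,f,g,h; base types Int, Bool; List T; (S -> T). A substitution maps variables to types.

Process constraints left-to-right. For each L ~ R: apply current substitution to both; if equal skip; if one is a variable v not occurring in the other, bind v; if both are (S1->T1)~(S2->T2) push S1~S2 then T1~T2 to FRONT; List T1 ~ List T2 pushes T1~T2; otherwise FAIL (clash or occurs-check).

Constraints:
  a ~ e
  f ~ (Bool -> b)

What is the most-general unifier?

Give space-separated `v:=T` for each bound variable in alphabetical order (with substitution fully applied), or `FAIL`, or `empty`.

Answer: a:=e f:=(Bool -> b)

Derivation:
step 1: unify a ~ e  [subst: {-} | 1 pending]
  bind a := e
step 2: unify f ~ (Bool -> b)  [subst: {a:=e} | 0 pending]
  bind f := (Bool -> b)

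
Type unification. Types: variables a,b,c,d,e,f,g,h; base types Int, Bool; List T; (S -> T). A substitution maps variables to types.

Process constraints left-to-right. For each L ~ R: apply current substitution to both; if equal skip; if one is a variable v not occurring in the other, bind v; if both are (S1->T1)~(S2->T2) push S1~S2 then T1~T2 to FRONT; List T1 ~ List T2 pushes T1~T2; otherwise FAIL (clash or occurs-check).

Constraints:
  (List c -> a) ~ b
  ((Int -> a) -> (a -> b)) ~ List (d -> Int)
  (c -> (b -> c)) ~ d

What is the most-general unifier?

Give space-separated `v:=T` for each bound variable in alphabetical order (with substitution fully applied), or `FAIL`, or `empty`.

step 1: unify (List c -> a) ~ b  [subst: {-} | 2 pending]
  bind b := (List c -> a)
step 2: unify ((Int -> a) -> (a -> (List c -> a))) ~ List (d -> Int)  [subst: {b:=(List c -> a)} | 1 pending]
  clash: ((Int -> a) -> (a -> (List c -> a))) vs List (d -> Int)

Answer: FAIL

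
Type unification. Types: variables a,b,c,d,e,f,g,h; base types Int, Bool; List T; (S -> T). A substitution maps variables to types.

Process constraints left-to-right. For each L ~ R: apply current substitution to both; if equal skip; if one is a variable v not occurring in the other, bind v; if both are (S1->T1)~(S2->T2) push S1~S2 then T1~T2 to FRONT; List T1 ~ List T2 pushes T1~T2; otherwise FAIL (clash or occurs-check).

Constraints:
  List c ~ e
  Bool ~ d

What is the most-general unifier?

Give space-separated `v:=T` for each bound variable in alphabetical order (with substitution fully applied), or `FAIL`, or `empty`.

step 1: unify List c ~ e  [subst: {-} | 1 pending]
  bind e := List c
step 2: unify Bool ~ d  [subst: {e:=List c} | 0 pending]
  bind d := Bool

Answer: d:=Bool e:=List c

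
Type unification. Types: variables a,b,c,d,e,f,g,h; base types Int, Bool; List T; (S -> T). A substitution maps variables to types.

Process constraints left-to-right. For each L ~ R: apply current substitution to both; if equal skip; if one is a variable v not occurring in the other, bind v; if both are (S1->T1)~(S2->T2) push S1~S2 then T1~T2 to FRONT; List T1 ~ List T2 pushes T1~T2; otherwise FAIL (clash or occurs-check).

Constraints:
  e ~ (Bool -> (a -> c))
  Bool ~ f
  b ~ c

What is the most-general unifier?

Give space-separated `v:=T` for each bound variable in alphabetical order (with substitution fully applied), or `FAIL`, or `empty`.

step 1: unify e ~ (Bool -> (a -> c))  [subst: {-} | 2 pending]
  bind e := (Bool -> (a -> c))
step 2: unify Bool ~ f  [subst: {e:=(Bool -> (a -> c))} | 1 pending]
  bind f := Bool
step 3: unify b ~ c  [subst: {e:=(Bool -> (a -> c)), f:=Bool} | 0 pending]
  bind b := c

Answer: b:=c e:=(Bool -> (a -> c)) f:=Bool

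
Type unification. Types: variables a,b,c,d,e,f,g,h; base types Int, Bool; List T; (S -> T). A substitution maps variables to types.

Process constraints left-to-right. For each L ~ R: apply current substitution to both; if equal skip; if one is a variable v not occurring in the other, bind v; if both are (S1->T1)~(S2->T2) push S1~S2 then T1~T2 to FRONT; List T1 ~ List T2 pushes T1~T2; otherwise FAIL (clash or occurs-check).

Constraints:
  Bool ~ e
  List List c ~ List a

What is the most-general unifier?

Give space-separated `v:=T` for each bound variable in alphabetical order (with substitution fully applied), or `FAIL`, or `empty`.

Answer: a:=List c e:=Bool

Derivation:
step 1: unify Bool ~ e  [subst: {-} | 1 pending]
  bind e := Bool
step 2: unify List List c ~ List a  [subst: {e:=Bool} | 0 pending]
  -> decompose List: push List c~a
step 3: unify List c ~ a  [subst: {e:=Bool} | 0 pending]
  bind a := List c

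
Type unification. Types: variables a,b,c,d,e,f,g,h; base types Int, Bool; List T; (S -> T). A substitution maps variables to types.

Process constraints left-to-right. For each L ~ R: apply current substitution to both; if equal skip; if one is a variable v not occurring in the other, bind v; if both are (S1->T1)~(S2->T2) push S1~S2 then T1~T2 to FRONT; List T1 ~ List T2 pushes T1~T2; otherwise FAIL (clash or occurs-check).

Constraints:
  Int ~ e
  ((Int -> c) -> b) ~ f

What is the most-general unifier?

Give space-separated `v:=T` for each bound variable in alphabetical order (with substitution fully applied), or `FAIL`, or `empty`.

step 1: unify Int ~ e  [subst: {-} | 1 pending]
  bind e := Int
step 2: unify ((Int -> c) -> b) ~ f  [subst: {e:=Int} | 0 pending]
  bind f := ((Int -> c) -> b)

Answer: e:=Int f:=((Int -> c) -> b)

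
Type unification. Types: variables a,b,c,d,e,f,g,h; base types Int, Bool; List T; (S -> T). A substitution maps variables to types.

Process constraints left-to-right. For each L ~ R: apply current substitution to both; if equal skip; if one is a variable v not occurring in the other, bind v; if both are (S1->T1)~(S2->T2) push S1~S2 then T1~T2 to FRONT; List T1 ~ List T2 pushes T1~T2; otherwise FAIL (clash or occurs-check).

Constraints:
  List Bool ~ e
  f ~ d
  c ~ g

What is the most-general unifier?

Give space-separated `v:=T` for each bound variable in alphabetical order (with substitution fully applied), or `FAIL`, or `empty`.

Answer: c:=g e:=List Bool f:=d

Derivation:
step 1: unify List Bool ~ e  [subst: {-} | 2 pending]
  bind e := List Bool
step 2: unify f ~ d  [subst: {e:=List Bool} | 1 pending]
  bind f := d
step 3: unify c ~ g  [subst: {e:=List Bool, f:=d} | 0 pending]
  bind c := g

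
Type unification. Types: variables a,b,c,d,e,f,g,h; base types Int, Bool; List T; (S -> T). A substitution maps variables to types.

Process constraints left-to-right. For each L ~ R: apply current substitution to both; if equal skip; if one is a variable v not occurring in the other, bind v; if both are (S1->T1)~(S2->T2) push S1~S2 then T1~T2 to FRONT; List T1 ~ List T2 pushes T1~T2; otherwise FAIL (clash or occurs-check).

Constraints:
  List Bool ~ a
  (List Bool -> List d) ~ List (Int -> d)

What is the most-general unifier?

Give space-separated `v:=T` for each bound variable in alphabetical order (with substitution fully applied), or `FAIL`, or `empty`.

step 1: unify List Bool ~ a  [subst: {-} | 1 pending]
  bind a := List Bool
step 2: unify (List Bool -> List d) ~ List (Int -> d)  [subst: {a:=List Bool} | 0 pending]
  clash: (List Bool -> List d) vs List (Int -> d)

Answer: FAIL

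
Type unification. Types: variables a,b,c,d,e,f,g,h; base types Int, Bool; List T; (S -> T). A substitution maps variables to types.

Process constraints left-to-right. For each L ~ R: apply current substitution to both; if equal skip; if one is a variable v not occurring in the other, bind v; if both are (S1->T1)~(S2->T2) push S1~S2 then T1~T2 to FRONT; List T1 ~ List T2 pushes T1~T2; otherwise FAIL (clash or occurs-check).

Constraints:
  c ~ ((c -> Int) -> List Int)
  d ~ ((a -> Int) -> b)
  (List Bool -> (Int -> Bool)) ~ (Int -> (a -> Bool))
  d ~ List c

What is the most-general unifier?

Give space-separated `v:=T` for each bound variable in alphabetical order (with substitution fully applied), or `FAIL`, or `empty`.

Answer: FAIL

Derivation:
step 1: unify c ~ ((c -> Int) -> List Int)  [subst: {-} | 3 pending]
  occurs-check fail: c in ((c -> Int) -> List Int)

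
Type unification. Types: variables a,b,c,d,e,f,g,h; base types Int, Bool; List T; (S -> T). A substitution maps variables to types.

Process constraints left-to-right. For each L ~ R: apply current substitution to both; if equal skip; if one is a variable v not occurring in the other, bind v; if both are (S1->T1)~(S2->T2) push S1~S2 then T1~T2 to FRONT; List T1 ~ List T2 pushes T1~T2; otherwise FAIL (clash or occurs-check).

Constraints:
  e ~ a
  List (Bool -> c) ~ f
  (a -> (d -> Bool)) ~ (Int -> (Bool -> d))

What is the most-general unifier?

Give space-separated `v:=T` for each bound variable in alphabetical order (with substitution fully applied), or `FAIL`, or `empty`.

Answer: a:=Int d:=Bool e:=Int f:=List (Bool -> c)

Derivation:
step 1: unify e ~ a  [subst: {-} | 2 pending]
  bind e := a
step 2: unify List (Bool -> c) ~ f  [subst: {e:=a} | 1 pending]
  bind f := List (Bool -> c)
step 3: unify (a -> (d -> Bool)) ~ (Int -> (Bool -> d))  [subst: {e:=a, f:=List (Bool -> c)} | 0 pending]
  -> decompose arrow: push a~Int, (d -> Bool)~(Bool -> d)
step 4: unify a ~ Int  [subst: {e:=a, f:=List (Bool -> c)} | 1 pending]
  bind a := Int
step 5: unify (d -> Bool) ~ (Bool -> d)  [subst: {e:=a, f:=List (Bool -> c), a:=Int} | 0 pending]
  -> decompose arrow: push d~Bool, Bool~d
step 6: unify d ~ Bool  [subst: {e:=a, f:=List (Bool -> c), a:=Int} | 1 pending]
  bind d := Bool
step 7: unify Bool ~ Bool  [subst: {e:=a, f:=List (Bool -> c), a:=Int, d:=Bool} | 0 pending]
  -> identical, skip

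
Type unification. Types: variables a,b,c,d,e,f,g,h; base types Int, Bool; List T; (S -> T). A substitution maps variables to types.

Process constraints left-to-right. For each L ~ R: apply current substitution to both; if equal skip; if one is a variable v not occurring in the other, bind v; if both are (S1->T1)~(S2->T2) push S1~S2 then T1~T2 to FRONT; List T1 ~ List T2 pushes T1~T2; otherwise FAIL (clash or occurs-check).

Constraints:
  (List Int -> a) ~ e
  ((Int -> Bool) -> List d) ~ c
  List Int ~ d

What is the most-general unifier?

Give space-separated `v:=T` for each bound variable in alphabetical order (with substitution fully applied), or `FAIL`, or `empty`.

step 1: unify (List Int -> a) ~ e  [subst: {-} | 2 pending]
  bind e := (List Int -> a)
step 2: unify ((Int -> Bool) -> List d) ~ c  [subst: {e:=(List Int -> a)} | 1 pending]
  bind c := ((Int -> Bool) -> List d)
step 3: unify List Int ~ d  [subst: {e:=(List Int -> a), c:=((Int -> Bool) -> List d)} | 0 pending]
  bind d := List Int

Answer: c:=((Int -> Bool) -> List List Int) d:=List Int e:=(List Int -> a)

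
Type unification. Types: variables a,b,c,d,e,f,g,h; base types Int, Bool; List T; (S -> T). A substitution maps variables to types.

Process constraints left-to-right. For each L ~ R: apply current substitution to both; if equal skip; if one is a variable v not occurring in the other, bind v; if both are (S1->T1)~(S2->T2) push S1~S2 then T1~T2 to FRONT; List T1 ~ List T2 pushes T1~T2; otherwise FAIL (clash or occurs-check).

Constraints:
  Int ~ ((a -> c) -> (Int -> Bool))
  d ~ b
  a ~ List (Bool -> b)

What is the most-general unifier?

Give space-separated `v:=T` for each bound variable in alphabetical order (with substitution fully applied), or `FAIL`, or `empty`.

Answer: FAIL

Derivation:
step 1: unify Int ~ ((a -> c) -> (Int -> Bool))  [subst: {-} | 2 pending]
  clash: Int vs ((a -> c) -> (Int -> Bool))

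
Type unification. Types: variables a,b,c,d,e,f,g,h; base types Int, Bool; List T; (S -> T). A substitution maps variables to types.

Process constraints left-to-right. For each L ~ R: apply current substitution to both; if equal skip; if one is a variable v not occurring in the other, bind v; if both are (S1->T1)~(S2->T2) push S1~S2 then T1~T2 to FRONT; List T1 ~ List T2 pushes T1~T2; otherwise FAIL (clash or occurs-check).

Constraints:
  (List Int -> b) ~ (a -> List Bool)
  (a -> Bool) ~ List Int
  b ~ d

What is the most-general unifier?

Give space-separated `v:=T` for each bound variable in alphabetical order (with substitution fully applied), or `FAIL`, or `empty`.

step 1: unify (List Int -> b) ~ (a -> List Bool)  [subst: {-} | 2 pending]
  -> decompose arrow: push List Int~a, b~List Bool
step 2: unify List Int ~ a  [subst: {-} | 3 pending]
  bind a := List Int
step 3: unify b ~ List Bool  [subst: {a:=List Int} | 2 pending]
  bind b := List Bool
step 4: unify (List Int -> Bool) ~ List Int  [subst: {a:=List Int, b:=List Bool} | 1 pending]
  clash: (List Int -> Bool) vs List Int

Answer: FAIL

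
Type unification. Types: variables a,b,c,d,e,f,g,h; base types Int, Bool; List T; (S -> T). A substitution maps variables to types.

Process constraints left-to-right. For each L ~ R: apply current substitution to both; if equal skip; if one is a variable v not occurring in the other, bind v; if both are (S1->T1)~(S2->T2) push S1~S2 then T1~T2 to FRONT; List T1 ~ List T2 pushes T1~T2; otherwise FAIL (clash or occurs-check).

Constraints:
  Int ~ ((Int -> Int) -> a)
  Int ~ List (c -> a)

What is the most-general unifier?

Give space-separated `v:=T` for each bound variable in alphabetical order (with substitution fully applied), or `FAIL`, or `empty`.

Answer: FAIL

Derivation:
step 1: unify Int ~ ((Int -> Int) -> a)  [subst: {-} | 1 pending]
  clash: Int vs ((Int -> Int) -> a)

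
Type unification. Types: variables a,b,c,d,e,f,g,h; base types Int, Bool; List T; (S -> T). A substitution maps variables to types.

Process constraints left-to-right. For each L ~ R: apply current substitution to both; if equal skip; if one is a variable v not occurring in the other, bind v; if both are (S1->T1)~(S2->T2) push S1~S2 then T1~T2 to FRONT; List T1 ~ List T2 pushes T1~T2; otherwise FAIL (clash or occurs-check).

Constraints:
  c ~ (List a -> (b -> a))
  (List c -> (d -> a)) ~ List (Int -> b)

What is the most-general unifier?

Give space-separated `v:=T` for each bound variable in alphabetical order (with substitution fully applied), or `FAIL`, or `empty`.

Answer: FAIL

Derivation:
step 1: unify c ~ (List a -> (b -> a))  [subst: {-} | 1 pending]
  bind c := (List a -> (b -> a))
step 2: unify (List (List a -> (b -> a)) -> (d -> a)) ~ List (Int -> b)  [subst: {c:=(List a -> (b -> a))} | 0 pending]
  clash: (List (List a -> (b -> a)) -> (d -> a)) vs List (Int -> b)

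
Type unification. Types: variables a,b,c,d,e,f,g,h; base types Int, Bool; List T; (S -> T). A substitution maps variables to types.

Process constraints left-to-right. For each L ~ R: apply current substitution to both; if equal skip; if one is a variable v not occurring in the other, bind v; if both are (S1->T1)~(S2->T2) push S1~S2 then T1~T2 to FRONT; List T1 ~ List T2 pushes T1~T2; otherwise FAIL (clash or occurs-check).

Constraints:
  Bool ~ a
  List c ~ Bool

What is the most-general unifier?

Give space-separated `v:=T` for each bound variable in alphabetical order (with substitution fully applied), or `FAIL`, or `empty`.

step 1: unify Bool ~ a  [subst: {-} | 1 pending]
  bind a := Bool
step 2: unify List c ~ Bool  [subst: {a:=Bool} | 0 pending]
  clash: List c vs Bool

Answer: FAIL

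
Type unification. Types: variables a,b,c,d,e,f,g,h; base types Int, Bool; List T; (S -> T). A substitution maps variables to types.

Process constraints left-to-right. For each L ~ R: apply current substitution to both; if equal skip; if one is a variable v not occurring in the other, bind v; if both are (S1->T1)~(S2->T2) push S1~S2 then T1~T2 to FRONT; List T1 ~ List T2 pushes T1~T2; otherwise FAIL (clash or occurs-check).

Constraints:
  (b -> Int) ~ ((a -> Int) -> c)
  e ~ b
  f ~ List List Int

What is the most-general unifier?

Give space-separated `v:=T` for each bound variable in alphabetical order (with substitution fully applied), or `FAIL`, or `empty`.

Answer: b:=(a -> Int) c:=Int e:=(a -> Int) f:=List List Int

Derivation:
step 1: unify (b -> Int) ~ ((a -> Int) -> c)  [subst: {-} | 2 pending]
  -> decompose arrow: push b~(a -> Int), Int~c
step 2: unify b ~ (a -> Int)  [subst: {-} | 3 pending]
  bind b := (a -> Int)
step 3: unify Int ~ c  [subst: {b:=(a -> Int)} | 2 pending]
  bind c := Int
step 4: unify e ~ (a -> Int)  [subst: {b:=(a -> Int), c:=Int} | 1 pending]
  bind e := (a -> Int)
step 5: unify f ~ List List Int  [subst: {b:=(a -> Int), c:=Int, e:=(a -> Int)} | 0 pending]
  bind f := List List Int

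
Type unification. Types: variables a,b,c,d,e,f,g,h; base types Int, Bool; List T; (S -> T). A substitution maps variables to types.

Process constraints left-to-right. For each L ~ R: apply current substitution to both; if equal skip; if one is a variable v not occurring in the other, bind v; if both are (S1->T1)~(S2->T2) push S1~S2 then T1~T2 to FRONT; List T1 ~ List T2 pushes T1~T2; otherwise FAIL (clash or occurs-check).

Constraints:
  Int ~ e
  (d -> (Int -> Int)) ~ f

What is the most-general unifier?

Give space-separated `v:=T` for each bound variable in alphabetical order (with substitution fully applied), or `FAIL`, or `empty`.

Answer: e:=Int f:=(d -> (Int -> Int))

Derivation:
step 1: unify Int ~ e  [subst: {-} | 1 pending]
  bind e := Int
step 2: unify (d -> (Int -> Int)) ~ f  [subst: {e:=Int} | 0 pending]
  bind f := (d -> (Int -> Int))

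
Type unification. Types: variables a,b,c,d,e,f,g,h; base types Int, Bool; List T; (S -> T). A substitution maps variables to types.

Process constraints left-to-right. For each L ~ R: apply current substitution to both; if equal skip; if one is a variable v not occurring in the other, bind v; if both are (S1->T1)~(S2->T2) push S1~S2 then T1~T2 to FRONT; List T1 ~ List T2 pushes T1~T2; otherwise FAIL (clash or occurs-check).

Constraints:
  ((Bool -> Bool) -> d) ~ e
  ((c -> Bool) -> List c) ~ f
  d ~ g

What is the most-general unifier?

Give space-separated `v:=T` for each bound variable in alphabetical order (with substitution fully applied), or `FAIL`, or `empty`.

Answer: d:=g e:=((Bool -> Bool) -> g) f:=((c -> Bool) -> List c)

Derivation:
step 1: unify ((Bool -> Bool) -> d) ~ e  [subst: {-} | 2 pending]
  bind e := ((Bool -> Bool) -> d)
step 2: unify ((c -> Bool) -> List c) ~ f  [subst: {e:=((Bool -> Bool) -> d)} | 1 pending]
  bind f := ((c -> Bool) -> List c)
step 3: unify d ~ g  [subst: {e:=((Bool -> Bool) -> d), f:=((c -> Bool) -> List c)} | 0 pending]
  bind d := g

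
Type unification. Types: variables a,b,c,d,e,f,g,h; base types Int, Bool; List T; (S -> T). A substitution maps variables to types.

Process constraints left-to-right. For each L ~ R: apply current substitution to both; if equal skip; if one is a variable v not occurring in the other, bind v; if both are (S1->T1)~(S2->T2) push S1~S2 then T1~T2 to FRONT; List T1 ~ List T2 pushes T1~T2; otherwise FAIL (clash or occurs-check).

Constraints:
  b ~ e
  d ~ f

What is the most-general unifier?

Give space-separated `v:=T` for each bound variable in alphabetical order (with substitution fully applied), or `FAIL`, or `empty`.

step 1: unify b ~ e  [subst: {-} | 1 pending]
  bind b := e
step 2: unify d ~ f  [subst: {b:=e} | 0 pending]
  bind d := f

Answer: b:=e d:=f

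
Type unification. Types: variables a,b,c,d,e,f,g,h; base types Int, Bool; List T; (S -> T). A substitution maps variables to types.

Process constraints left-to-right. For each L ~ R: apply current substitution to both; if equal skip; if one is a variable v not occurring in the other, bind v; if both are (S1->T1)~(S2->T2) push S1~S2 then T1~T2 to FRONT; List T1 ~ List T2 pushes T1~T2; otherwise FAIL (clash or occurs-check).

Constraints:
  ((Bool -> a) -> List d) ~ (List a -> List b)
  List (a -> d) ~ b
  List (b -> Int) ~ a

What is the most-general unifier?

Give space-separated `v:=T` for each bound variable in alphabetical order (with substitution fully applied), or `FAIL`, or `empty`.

Answer: FAIL

Derivation:
step 1: unify ((Bool -> a) -> List d) ~ (List a -> List b)  [subst: {-} | 2 pending]
  -> decompose arrow: push (Bool -> a)~List a, List d~List b
step 2: unify (Bool -> a) ~ List a  [subst: {-} | 3 pending]
  clash: (Bool -> a) vs List a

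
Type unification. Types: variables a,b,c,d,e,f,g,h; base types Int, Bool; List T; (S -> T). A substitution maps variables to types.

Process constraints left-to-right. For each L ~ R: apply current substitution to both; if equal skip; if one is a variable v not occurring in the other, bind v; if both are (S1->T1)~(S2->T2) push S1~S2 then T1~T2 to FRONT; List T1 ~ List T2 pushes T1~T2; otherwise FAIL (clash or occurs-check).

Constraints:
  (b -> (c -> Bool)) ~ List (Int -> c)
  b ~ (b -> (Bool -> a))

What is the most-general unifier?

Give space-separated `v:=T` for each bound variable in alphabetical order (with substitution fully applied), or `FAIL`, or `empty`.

Answer: FAIL

Derivation:
step 1: unify (b -> (c -> Bool)) ~ List (Int -> c)  [subst: {-} | 1 pending]
  clash: (b -> (c -> Bool)) vs List (Int -> c)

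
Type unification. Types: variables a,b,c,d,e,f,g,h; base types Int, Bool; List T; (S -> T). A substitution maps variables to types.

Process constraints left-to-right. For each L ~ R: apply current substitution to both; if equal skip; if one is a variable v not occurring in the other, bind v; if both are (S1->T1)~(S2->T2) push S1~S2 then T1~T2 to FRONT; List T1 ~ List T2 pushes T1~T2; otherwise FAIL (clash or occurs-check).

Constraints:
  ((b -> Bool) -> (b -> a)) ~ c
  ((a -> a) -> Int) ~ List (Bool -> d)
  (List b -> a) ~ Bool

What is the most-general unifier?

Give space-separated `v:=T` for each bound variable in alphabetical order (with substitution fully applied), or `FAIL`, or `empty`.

Answer: FAIL

Derivation:
step 1: unify ((b -> Bool) -> (b -> a)) ~ c  [subst: {-} | 2 pending]
  bind c := ((b -> Bool) -> (b -> a))
step 2: unify ((a -> a) -> Int) ~ List (Bool -> d)  [subst: {c:=((b -> Bool) -> (b -> a))} | 1 pending]
  clash: ((a -> a) -> Int) vs List (Bool -> d)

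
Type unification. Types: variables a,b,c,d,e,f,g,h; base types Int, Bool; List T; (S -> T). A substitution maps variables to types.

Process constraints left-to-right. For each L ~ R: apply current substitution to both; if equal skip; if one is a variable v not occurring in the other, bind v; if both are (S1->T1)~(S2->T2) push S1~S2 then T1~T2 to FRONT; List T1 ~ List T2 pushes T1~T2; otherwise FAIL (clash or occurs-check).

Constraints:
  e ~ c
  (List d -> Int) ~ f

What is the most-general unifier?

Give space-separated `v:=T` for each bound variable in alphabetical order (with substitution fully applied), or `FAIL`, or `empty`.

Answer: e:=c f:=(List d -> Int)

Derivation:
step 1: unify e ~ c  [subst: {-} | 1 pending]
  bind e := c
step 2: unify (List d -> Int) ~ f  [subst: {e:=c} | 0 pending]
  bind f := (List d -> Int)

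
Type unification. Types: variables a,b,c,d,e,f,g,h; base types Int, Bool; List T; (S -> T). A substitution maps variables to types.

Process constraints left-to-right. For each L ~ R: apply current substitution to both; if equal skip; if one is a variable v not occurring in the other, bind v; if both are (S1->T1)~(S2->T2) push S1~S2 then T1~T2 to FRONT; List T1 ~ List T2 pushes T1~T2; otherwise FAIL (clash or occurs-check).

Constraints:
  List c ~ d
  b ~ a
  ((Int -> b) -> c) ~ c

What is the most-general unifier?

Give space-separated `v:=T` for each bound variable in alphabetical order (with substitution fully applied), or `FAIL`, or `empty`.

Answer: FAIL

Derivation:
step 1: unify List c ~ d  [subst: {-} | 2 pending]
  bind d := List c
step 2: unify b ~ a  [subst: {d:=List c} | 1 pending]
  bind b := a
step 3: unify ((Int -> a) -> c) ~ c  [subst: {d:=List c, b:=a} | 0 pending]
  occurs-check fail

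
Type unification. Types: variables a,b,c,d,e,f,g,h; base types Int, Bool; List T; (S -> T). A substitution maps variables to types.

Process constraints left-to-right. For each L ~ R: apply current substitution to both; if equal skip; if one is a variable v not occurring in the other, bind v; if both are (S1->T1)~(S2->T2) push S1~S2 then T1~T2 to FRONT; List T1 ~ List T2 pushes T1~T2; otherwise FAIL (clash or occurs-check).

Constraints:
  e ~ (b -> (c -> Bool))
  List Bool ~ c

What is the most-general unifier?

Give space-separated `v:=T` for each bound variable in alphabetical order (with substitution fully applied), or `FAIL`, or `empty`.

Answer: c:=List Bool e:=(b -> (List Bool -> Bool))

Derivation:
step 1: unify e ~ (b -> (c -> Bool))  [subst: {-} | 1 pending]
  bind e := (b -> (c -> Bool))
step 2: unify List Bool ~ c  [subst: {e:=(b -> (c -> Bool))} | 0 pending]
  bind c := List Bool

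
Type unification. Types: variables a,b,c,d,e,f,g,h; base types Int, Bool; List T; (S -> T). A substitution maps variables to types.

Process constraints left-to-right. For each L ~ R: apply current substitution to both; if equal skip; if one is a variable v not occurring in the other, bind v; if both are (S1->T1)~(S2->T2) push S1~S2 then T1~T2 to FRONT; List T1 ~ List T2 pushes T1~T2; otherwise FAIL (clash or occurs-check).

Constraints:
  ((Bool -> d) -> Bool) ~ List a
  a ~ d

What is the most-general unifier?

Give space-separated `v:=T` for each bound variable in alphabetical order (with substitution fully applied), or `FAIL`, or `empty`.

step 1: unify ((Bool -> d) -> Bool) ~ List a  [subst: {-} | 1 pending]
  clash: ((Bool -> d) -> Bool) vs List a

Answer: FAIL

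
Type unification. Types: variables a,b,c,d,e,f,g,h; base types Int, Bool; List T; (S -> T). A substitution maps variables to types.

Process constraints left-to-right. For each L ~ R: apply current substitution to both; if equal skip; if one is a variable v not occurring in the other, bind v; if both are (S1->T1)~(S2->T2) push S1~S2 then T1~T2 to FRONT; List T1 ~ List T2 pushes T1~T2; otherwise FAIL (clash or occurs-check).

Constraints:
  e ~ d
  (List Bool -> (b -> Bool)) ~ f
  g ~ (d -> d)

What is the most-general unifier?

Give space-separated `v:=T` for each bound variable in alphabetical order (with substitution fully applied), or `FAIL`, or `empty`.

Answer: e:=d f:=(List Bool -> (b -> Bool)) g:=(d -> d)

Derivation:
step 1: unify e ~ d  [subst: {-} | 2 pending]
  bind e := d
step 2: unify (List Bool -> (b -> Bool)) ~ f  [subst: {e:=d} | 1 pending]
  bind f := (List Bool -> (b -> Bool))
step 3: unify g ~ (d -> d)  [subst: {e:=d, f:=(List Bool -> (b -> Bool))} | 0 pending]
  bind g := (d -> d)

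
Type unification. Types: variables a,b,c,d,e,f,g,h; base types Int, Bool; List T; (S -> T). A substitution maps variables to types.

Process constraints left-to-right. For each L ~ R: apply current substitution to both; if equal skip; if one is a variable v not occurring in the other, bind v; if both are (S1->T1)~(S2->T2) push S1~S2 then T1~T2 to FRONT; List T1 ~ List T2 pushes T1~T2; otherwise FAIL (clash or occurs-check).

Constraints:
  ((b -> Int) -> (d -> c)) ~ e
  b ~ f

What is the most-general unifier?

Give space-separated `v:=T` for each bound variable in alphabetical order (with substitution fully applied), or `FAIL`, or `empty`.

Answer: b:=f e:=((f -> Int) -> (d -> c))

Derivation:
step 1: unify ((b -> Int) -> (d -> c)) ~ e  [subst: {-} | 1 pending]
  bind e := ((b -> Int) -> (d -> c))
step 2: unify b ~ f  [subst: {e:=((b -> Int) -> (d -> c))} | 0 pending]
  bind b := f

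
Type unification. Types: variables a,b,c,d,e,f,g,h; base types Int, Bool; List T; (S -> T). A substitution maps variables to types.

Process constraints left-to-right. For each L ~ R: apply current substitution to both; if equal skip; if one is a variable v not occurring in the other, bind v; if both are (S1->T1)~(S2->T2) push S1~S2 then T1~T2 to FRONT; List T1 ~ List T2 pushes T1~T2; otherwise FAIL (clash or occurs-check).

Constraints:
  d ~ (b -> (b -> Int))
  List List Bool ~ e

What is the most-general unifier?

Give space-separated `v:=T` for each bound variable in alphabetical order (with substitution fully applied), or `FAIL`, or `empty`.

Answer: d:=(b -> (b -> Int)) e:=List List Bool

Derivation:
step 1: unify d ~ (b -> (b -> Int))  [subst: {-} | 1 pending]
  bind d := (b -> (b -> Int))
step 2: unify List List Bool ~ e  [subst: {d:=(b -> (b -> Int))} | 0 pending]
  bind e := List List Bool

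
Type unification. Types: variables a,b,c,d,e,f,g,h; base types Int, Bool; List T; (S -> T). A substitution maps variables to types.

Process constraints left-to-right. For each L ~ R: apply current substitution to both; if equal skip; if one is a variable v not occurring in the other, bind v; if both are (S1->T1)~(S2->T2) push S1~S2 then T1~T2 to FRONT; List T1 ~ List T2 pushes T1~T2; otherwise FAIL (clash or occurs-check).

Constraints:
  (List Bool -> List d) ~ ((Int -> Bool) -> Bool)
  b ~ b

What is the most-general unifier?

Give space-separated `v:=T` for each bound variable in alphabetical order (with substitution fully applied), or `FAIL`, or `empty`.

step 1: unify (List Bool -> List d) ~ ((Int -> Bool) -> Bool)  [subst: {-} | 1 pending]
  -> decompose arrow: push List Bool~(Int -> Bool), List d~Bool
step 2: unify List Bool ~ (Int -> Bool)  [subst: {-} | 2 pending]
  clash: List Bool vs (Int -> Bool)

Answer: FAIL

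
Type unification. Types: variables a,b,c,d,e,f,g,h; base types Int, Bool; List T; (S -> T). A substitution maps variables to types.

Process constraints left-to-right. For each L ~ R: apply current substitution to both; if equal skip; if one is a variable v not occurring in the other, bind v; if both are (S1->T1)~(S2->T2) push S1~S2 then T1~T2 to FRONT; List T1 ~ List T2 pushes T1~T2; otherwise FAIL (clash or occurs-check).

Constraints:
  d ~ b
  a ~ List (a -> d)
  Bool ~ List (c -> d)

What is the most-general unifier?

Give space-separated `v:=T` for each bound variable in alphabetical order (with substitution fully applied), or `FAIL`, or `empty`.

step 1: unify d ~ b  [subst: {-} | 2 pending]
  bind d := b
step 2: unify a ~ List (a -> b)  [subst: {d:=b} | 1 pending]
  occurs-check fail: a in List (a -> b)

Answer: FAIL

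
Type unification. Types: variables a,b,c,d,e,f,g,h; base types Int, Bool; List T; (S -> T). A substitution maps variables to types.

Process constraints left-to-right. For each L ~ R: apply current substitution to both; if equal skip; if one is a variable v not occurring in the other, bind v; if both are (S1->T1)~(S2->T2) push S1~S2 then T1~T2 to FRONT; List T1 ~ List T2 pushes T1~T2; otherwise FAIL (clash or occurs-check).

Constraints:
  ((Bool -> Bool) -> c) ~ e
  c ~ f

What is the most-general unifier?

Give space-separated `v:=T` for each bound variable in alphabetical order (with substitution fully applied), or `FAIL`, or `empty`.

step 1: unify ((Bool -> Bool) -> c) ~ e  [subst: {-} | 1 pending]
  bind e := ((Bool -> Bool) -> c)
step 2: unify c ~ f  [subst: {e:=((Bool -> Bool) -> c)} | 0 pending]
  bind c := f

Answer: c:=f e:=((Bool -> Bool) -> f)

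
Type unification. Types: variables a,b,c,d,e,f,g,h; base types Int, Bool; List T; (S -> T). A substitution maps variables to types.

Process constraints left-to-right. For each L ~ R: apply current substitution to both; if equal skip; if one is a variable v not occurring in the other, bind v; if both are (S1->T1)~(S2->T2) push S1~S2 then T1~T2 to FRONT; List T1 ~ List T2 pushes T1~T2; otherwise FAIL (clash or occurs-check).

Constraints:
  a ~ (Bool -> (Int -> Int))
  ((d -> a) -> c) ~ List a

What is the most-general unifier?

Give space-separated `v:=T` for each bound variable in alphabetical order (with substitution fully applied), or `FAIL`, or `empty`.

Answer: FAIL

Derivation:
step 1: unify a ~ (Bool -> (Int -> Int))  [subst: {-} | 1 pending]
  bind a := (Bool -> (Int -> Int))
step 2: unify ((d -> (Bool -> (Int -> Int))) -> c) ~ List (Bool -> (Int -> Int))  [subst: {a:=(Bool -> (Int -> Int))} | 0 pending]
  clash: ((d -> (Bool -> (Int -> Int))) -> c) vs List (Bool -> (Int -> Int))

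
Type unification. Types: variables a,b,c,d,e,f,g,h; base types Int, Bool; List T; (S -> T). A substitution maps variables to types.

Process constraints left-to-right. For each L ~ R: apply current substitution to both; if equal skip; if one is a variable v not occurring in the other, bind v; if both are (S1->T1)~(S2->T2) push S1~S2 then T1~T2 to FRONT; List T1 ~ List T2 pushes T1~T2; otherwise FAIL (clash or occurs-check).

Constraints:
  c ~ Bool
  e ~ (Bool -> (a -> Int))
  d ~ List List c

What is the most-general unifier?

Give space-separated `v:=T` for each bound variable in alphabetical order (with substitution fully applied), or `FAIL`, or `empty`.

Answer: c:=Bool d:=List List Bool e:=(Bool -> (a -> Int))

Derivation:
step 1: unify c ~ Bool  [subst: {-} | 2 pending]
  bind c := Bool
step 2: unify e ~ (Bool -> (a -> Int))  [subst: {c:=Bool} | 1 pending]
  bind e := (Bool -> (a -> Int))
step 3: unify d ~ List List Bool  [subst: {c:=Bool, e:=(Bool -> (a -> Int))} | 0 pending]
  bind d := List List Bool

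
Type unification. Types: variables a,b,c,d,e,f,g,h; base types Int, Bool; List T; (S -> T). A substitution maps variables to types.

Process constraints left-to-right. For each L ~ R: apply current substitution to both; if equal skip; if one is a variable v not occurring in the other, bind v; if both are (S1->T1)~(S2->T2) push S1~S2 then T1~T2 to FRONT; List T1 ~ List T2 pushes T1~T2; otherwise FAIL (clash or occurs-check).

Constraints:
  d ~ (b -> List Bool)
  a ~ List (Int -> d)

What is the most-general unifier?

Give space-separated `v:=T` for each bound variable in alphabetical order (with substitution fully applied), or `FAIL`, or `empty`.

step 1: unify d ~ (b -> List Bool)  [subst: {-} | 1 pending]
  bind d := (b -> List Bool)
step 2: unify a ~ List (Int -> (b -> List Bool))  [subst: {d:=(b -> List Bool)} | 0 pending]
  bind a := List (Int -> (b -> List Bool))

Answer: a:=List (Int -> (b -> List Bool)) d:=(b -> List Bool)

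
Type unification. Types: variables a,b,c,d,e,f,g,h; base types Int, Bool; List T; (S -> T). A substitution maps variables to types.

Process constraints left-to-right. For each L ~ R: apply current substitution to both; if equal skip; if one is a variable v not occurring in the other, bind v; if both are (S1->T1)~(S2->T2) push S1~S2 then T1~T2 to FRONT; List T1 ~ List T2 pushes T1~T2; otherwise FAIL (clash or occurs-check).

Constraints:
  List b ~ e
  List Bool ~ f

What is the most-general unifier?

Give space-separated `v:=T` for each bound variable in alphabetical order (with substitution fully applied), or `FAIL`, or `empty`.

step 1: unify List b ~ e  [subst: {-} | 1 pending]
  bind e := List b
step 2: unify List Bool ~ f  [subst: {e:=List b} | 0 pending]
  bind f := List Bool

Answer: e:=List b f:=List Bool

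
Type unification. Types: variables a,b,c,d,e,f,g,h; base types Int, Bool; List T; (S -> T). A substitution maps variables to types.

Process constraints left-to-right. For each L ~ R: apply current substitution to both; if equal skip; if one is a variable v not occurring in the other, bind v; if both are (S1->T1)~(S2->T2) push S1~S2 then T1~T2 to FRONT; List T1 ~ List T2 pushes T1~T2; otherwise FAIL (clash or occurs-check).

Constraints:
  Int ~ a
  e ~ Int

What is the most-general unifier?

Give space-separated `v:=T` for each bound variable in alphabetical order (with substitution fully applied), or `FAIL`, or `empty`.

Answer: a:=Int e:=Int

Derivation:
step 1: unify Int ~ a  [subst: {-} | 1 pending]
  bind a := Int
step 2: unify e ~ Int  [subst: {a:=Int} | 0 pending]
  bind e := Int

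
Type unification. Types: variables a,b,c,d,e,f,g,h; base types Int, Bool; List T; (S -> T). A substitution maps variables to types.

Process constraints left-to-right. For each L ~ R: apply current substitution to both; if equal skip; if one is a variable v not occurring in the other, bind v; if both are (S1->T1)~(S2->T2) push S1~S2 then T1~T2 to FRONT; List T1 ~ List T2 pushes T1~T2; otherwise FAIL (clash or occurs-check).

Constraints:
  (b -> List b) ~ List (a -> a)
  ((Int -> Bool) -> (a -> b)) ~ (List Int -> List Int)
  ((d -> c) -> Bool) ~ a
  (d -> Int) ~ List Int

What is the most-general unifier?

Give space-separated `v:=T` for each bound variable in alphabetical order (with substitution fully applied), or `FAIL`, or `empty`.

step 1: unify (b -> List b) ~ List (a -> a)  [subst: {-} | 3 pending]
  clash: (b -> List b) vs List (a -> a)

Answer: FAIL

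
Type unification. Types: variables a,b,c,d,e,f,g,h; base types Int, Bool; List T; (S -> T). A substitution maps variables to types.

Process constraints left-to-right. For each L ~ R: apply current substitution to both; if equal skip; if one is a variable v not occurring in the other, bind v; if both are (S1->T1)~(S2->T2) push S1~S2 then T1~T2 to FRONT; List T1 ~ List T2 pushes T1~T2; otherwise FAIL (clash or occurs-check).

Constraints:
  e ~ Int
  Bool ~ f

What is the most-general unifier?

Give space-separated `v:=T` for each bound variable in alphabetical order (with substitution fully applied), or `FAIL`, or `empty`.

Answer: e:=Int f:=Bool

Derivation:
step 1: unify e ~ Int  [subst: {-} | 1 pending]
  bind e := Int
step 2: unify Bool ~ f  [subst: {e:=Int} | 0 pending]
  bind f := Bool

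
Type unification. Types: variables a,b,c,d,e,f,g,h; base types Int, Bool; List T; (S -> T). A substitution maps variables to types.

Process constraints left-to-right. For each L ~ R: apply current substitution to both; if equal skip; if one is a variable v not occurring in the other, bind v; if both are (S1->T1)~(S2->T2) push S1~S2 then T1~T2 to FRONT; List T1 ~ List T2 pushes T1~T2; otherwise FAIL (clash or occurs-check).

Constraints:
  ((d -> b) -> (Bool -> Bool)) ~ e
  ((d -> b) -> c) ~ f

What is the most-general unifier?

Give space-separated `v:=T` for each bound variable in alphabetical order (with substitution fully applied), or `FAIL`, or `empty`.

step 1: unify ((d -> b) -> (Bool -> Bool)) ~ e  [subst: {-} | 1 pending]
  bind e := ((d -> b) -> (Bool -> Bool))
step 2: unify ((d -> b) -> c) ~ f  [subst: {e:=((d -> b) -> (Bool -> Bool))} | 0 pending]
  bind f := ((d -> b) -> c)

Answer: e:=((d -> b) -> (Bool -> Bool)) f:=((d -> b) -> c)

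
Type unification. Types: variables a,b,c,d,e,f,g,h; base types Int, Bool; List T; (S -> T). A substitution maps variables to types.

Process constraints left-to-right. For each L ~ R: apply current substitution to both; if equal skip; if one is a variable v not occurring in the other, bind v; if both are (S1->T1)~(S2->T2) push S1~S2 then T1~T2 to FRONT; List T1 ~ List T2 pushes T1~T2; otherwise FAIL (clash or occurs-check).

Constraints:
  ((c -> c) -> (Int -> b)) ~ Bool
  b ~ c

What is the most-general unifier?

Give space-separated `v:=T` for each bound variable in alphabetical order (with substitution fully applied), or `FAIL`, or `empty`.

step 1: unify ((c -> c) -> (Int -> b)) ~ Bool  [subst: {-} | 1 pending]
  clash: ((c -> c) -> (Int -> b)) vs Bool

Answer: FAIL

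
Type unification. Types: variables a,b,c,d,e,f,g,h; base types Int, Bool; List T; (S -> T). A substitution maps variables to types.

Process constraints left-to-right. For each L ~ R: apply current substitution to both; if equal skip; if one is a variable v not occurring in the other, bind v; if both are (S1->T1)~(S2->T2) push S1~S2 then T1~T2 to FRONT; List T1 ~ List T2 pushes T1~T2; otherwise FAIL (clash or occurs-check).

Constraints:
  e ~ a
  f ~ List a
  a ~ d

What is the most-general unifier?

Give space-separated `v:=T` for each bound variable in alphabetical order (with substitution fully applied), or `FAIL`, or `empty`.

step 1: unify e ~ a  [subst: {-} | 2 pending]
  bind e := a
step 2: unify f ~ List a  [subst: {e:=a} | 1 pending]
  bind f := List a
step 3: unify a ~ d  [subst: {e:=a, f:=List a} | 0 pending]
  bind a := d

Answer: a:=d e:=d f:=List d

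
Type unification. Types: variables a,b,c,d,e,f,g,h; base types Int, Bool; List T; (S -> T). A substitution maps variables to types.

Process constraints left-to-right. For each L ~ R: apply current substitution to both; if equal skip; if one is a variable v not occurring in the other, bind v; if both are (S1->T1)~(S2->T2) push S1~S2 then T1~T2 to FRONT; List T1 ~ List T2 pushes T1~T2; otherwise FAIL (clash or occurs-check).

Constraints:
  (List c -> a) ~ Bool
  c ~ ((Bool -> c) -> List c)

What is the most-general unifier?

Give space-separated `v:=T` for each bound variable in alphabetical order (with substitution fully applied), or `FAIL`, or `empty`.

step 1: unify (List c -> a) ~ Bool  [subst: {-} | 1 pending]
  clash: (List c -> a) vs Bool

Answer: FAIL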